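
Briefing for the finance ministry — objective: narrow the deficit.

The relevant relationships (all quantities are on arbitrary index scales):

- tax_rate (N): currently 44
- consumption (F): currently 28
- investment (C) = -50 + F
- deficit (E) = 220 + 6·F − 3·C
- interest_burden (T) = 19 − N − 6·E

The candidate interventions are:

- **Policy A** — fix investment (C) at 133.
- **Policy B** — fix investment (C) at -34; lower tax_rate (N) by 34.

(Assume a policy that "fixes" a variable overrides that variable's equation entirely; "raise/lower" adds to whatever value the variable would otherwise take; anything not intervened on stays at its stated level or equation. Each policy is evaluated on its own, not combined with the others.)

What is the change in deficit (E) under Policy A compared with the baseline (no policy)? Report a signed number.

Baseline:
  F = 28
  C = -50 + 28 = -22
  E = 220 + 6·28 − 3·(-22) = 454
Policy A (C := 133):
  F = 28
  C = 133
  E = 220 + 6·28 − 3·133 = -11
Change in E: -11 − 454 = -465

-465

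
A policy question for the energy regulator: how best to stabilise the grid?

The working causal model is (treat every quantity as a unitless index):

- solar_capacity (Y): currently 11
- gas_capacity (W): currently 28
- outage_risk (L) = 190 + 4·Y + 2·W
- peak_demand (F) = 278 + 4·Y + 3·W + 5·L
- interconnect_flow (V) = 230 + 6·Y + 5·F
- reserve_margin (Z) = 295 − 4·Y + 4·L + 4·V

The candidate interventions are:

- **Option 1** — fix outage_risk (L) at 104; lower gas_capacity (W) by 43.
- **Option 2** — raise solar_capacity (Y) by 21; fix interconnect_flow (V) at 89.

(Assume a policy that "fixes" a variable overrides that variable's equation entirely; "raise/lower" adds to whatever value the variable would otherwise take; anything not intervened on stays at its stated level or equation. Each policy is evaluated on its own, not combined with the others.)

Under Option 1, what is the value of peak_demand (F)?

Option 1 (L := 104, W − 43):
  Y = 11
  W = 28 − 43 = -15
  L = 104
  F = 278 + 4·11 + 3·(-15) + 5·104 = 797

797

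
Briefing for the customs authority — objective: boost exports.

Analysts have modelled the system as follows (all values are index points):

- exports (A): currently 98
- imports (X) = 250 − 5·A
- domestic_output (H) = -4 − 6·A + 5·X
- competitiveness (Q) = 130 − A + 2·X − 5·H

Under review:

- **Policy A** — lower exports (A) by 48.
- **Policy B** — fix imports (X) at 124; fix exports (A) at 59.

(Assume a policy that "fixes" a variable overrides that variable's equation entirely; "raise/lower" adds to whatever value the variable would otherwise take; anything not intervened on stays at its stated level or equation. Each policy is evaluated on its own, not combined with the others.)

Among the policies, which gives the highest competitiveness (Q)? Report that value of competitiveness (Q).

Policy A (A − 48):
  A = 98 − 48 = 50
  X = 250 − 5·50 = 0
  H = -4 − 6·50 + 5·0 = -304
  Q = 130 − 50 + 2·0 − 5·(-304) = 1600
Policy B (X := 124, A := 59):
  A = 59
  X = 124
  H = -4 − 6·59 + 5·124 = 262
  Q = 130 − 59 + 2·124 − 5·262 = -991
Comparing — Policy A: Q=1600, Policy B: Q=-991. Highest is 1600 (Policy A).

1600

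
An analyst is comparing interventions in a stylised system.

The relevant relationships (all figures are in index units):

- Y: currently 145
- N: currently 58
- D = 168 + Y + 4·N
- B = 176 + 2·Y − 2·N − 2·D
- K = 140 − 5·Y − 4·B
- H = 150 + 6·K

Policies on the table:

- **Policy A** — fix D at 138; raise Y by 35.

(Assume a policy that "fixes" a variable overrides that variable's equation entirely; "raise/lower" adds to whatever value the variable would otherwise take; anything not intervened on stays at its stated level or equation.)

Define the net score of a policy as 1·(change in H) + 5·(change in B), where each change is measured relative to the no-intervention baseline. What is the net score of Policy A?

-17846

Baseline:
  Y = 145
  N = 58
  D = 168 + 145 + 4·58 = 545
  B = 176 + 2·145 − 2·58 − 2·545 = -740
  K = 140 − 5·145 − 4·(-740) = 2375
  H = 150 + 6·2375 = 14400
Policy A (D := 138, Y + 35):
  Y = 145 + 35 = 180
  N = 58
  D = 138
  B = 176 + 2·180 − 2·58 − 2·138 = 144
  K = 140 − 5·180 − 4·144 = -1336
  H = 150 + 6·(-1336) = -7866
ΔH = -7866 − 14400 = -22266; ΔB = 144 − (-740) = 884
Score = 1·(-22266) + 5·884 = -17846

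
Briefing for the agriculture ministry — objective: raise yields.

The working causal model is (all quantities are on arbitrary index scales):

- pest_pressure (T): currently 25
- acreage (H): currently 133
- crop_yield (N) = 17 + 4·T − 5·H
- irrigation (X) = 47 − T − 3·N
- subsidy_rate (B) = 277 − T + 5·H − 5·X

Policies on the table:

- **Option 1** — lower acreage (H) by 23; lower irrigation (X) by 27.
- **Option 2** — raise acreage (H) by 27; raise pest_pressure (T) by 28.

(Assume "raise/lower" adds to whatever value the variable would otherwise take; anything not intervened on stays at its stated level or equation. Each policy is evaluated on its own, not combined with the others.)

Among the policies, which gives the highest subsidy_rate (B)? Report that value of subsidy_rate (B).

Option 1 (H − 23, X − 27):
  T = 25
  H = 133 − 23 = 110
  N = 17 + 4·25 − 5·110 = -433
  X = 47 − 25 − 3·(-433) (−27 from intervention) = 1294
  B = 277 − 25 + 5·110 − 5·1294 = -5668
Option 2 (H + 27, T + 28):
  T = 25 + 28 = 53
  H = 133 + 27 = 160
  N = 17 + 4·53 − 5·160 = -571
  X = 47 − 53 − 3·(-571) = 1707
  B = 277 − 53 + 5·160 − 5·1707 = -7511
Comparing — Option 1: B=-5668, Option 2: B=-7511. Highest is -5668 (Option 1).

-5668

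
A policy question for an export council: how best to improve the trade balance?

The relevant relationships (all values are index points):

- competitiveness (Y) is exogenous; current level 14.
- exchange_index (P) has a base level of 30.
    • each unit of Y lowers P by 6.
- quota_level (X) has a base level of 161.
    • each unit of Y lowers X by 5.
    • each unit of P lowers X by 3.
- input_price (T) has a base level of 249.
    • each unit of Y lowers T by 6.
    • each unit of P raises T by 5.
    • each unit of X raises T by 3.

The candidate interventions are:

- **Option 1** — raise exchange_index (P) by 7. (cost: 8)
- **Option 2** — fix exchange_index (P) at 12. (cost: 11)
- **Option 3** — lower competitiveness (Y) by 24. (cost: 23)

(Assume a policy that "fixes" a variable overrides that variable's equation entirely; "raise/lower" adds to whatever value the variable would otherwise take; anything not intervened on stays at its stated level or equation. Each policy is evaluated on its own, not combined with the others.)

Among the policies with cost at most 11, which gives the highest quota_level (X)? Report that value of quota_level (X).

232

Option 1 (P + 7):
  Y = 14
  P = 30 − 6·14 (+7 from intervention) = -47
  X = 161 − 5·14 − 3·(-47) = 232
Option 2 (P := 12):
  Y = 14
  P = 12
  X = 161 − 5·14 − 3·12 = 55
Comparing — Option 1: X=232, Option 2: X=55. Highest is 232 (Option 1).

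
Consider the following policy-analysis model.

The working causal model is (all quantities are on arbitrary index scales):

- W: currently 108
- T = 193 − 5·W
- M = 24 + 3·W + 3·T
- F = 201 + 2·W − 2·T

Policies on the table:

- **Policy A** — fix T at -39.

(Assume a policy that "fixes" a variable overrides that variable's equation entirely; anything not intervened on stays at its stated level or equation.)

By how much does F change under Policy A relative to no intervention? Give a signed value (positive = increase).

-616

Baseline:
  W = 108
  T = 193 − 5·108 = -347
  F = 201 + 2·108 − 2·(-347) = 1111
Policy A (T := -39):
  W = 108
  T = -39
  F = 201 + 2·108 − 2·(-39) = 495
Change in F: 495 − 1111 = -616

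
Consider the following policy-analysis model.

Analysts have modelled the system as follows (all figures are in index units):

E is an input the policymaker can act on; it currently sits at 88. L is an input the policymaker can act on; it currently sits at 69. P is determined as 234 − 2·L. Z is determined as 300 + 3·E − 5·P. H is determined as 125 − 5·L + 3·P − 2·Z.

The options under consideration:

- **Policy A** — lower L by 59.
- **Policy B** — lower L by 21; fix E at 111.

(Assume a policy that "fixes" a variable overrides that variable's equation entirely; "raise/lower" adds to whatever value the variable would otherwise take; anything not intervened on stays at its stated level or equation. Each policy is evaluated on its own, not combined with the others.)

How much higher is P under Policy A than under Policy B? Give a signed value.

Policy A (L − 59):
  L = 69 − 59 = 10
  P = 234 − 2·10 = 214
Policy B (L − 21, E := 111):
  L = 69 − 21 = 48
  P = 234 − 2·48 = 138
P: 214 − 138 = 76

76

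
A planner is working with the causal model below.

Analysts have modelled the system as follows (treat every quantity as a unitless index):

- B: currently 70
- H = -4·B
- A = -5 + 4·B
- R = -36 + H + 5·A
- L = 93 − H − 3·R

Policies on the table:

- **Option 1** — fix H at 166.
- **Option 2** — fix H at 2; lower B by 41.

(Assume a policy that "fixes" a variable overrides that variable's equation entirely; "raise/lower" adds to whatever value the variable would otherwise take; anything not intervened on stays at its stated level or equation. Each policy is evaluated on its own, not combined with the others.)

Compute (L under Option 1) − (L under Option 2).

-3116

Option 1 (H := 166):
  B = 70
  H = 166
  A = -5 + 4·70 = 275
  R = -36 + 166 + 5·275 = 1505
  L = 93 − 166 − 3·1505 = -4588
Option 2 (H := 2, B − 41):
  B = 70 − 41 = 29
  H = 2
  A = -5 + 4·29 = 111
  R = -36 + 2 + 5·111 = 521
  L = 93 − 2 − 3·521 = -1472
L: -4588 − (-1472) = -3116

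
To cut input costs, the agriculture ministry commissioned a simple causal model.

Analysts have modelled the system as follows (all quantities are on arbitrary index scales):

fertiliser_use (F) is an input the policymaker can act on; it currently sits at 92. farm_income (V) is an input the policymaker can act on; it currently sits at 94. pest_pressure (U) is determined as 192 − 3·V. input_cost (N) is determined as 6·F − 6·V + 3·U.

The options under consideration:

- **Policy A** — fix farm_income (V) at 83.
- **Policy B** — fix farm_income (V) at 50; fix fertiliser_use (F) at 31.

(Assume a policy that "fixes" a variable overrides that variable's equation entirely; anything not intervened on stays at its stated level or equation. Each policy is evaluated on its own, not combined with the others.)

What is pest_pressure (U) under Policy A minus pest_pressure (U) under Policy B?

Policy A (V := 83):
  V = 83
  U = 192 − 3·83 = -57
Policy B (V := 50, F := 31):
  V = 50
  U = 192 − 3·50 = 42
U: -57 − 42 = -99

-99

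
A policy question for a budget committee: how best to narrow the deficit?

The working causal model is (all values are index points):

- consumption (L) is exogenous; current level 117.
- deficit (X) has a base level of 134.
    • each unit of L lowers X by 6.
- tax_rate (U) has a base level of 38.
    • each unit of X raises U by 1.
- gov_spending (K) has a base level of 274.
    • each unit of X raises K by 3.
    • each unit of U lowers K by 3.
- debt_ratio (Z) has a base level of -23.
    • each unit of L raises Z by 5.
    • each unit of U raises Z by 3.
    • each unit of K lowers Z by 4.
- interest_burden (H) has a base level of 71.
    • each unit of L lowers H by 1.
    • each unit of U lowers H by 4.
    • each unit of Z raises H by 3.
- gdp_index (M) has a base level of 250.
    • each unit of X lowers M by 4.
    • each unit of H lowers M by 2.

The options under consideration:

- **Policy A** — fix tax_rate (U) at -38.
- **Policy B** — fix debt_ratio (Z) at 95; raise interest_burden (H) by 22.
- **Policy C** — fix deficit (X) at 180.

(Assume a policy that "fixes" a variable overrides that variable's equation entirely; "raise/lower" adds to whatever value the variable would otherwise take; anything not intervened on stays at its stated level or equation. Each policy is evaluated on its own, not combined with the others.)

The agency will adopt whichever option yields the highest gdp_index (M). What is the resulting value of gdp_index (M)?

Policy A (U := -38):
  L = 117
  X = 134 − 6·117 = -568
  U = -38
  K = 274 + 3·(-568) − 3·(-38) = -1316
  Z = -23 + 5·117 + 3·(-38) − 4·(-1316) = 5712
  H = 71 − 117 − 4·(-38) + 3·5712 = 17242
  M = 250 − 4·(-568) − 2·17242 = -31962
Policy B (Z := 95, H + 22):
  L = 117
  X = 134 − 6·117 = -568
  U = 38 + (-568) = -530
  K = 274 + 3·(-568) − 3·(-530) = 160
  Z = 95
  H = 71 − 117 − 4·(-530) + 3·95 (+22 from intervention) = 2381
  M = 250 − 4·(-568) − 2·2381 = -2240
Policy C (X := 180):
  L = 117
  X = 180
  U = 38 + 180 = 218
  K = 274 + 3·180 − 3·218 = 160
  Z = -23 + 5·117 + 3·218 − 4·160 = 576
  H = 71 − 117 − 4·218 + 3·576 = 810
  M = 250 − 4·180 − 2·810 = -2090
Comparing — Policy A: M=-31962, Policy B: M=-2240, Policy C: M=-2090. Highest is -2090 (Policy C).

-2090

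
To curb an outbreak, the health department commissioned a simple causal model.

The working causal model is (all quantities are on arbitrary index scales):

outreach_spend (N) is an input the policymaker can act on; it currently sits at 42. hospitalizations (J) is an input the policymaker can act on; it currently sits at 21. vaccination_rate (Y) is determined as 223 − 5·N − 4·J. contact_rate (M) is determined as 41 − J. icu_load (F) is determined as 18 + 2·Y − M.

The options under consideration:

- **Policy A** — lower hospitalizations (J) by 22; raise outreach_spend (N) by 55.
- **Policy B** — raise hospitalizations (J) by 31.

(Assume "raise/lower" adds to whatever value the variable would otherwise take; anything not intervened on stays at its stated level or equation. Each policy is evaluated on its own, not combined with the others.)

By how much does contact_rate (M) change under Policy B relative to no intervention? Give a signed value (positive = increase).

-31

Baseline:
  J = 21
  M = 41 − 21 = 20
Policy B (J + 31):
  J = 21 + 31 = 52
  M = 41 − 52 = -11
Change in M: -11 − 20 = -31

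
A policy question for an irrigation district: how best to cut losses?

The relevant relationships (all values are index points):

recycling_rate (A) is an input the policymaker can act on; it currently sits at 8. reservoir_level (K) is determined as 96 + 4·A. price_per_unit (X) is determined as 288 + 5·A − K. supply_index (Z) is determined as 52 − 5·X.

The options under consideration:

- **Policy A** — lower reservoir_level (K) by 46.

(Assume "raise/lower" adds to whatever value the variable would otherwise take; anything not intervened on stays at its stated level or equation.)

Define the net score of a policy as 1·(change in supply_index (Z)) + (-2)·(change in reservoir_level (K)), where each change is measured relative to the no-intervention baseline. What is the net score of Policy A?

-138

Baseline:
  A = 8
  K = 96 + 4·8 = 128
  X = 288 + 5·8 − 128 = 200
  Z = 52 − 5·200 = -948
Policy A (K − 46):
  A = 8
  K = 96 + 4·8 (−46 from intervention) = 82
  X = 288 + 5·8 − 82 = 246
  Z = 52 − 5·246 = -1178
ΔZ = -1178 − (-948) = -230; ΔK = 82 − 128 = -46
Score = 1·(-230) + (-2)·(-46) = -138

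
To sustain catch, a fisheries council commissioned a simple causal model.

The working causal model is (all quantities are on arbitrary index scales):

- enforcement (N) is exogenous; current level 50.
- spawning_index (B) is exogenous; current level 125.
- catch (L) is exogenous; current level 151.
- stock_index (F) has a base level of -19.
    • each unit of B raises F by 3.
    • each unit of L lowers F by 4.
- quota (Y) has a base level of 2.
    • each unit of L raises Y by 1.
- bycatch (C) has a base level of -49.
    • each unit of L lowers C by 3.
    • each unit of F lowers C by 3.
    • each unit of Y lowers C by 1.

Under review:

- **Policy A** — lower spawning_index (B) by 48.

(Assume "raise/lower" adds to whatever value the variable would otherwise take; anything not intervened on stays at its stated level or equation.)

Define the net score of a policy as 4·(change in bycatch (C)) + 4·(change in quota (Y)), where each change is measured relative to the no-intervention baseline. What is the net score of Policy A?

1728

Baseline:
  B = 125
  L = 151
  F = -19 + 3·125 − 4·151 = -248
  Y = 2 + 151 = 153
  C = -49 − 3·151 − 3·(-248) − 153 = 89
Policy A (B − 48):
  B = 125 − 48 = 77
  L = 151
  F = -19 + 3·77 − 4·151 = -392
  Y = 2 + 151 = 153
  C = -49 − 3·151 − 3·(-392) − 153 = 521
ΔC = 521 − 89 = 432; ΔY = 153 − 153 = 0
Score = 4·432 + 4·0 = 1728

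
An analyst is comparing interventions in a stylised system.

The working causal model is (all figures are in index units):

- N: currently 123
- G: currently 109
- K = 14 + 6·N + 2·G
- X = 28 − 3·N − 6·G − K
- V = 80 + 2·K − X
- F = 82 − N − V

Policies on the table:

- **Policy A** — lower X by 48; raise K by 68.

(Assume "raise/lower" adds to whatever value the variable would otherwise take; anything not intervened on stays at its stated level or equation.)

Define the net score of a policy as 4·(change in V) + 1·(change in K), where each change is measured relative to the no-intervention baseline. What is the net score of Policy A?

1076

Baseline:
  N = 123
  G = 109
  K = 14 + 6·123 + 2·109 = 970
  X = 28 − 3·123 − 6·109 − 970 = -1965
  V = 80 + 2·970 − (-1965) = 3985
Policy A (X − 48, K + 68):
  N = 123
  G = 109
  K = 14 + 6·123 + 2·109 (+68 from intervention) = 1038
  X = 28 − 3·123 − 6·109 − 1038 (−48 from intervention) = -2081
  V = 80 + 2·1038 − (-2081) = 4237
ΔV = 4237 − 3985 = 252; ΔK = 1038 − 970 = 68
Score = 4·252 + 1·68 = 1076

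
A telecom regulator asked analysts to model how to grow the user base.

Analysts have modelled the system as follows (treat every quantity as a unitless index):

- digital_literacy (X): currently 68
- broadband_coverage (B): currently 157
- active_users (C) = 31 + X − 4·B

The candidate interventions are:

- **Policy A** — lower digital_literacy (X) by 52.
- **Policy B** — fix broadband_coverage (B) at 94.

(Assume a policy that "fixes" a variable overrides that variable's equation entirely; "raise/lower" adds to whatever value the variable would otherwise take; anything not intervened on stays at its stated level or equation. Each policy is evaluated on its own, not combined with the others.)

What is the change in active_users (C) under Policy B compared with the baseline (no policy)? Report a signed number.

Baseline:
  X = 68
  B = 157
  C = 31 + 68 − 4·157 = -529
Policy B (B := 94):
  X = 68
  B = 94
  C = 31 + 68 − 4·94 = -277
Change in C: -277 − (-529) = 252

252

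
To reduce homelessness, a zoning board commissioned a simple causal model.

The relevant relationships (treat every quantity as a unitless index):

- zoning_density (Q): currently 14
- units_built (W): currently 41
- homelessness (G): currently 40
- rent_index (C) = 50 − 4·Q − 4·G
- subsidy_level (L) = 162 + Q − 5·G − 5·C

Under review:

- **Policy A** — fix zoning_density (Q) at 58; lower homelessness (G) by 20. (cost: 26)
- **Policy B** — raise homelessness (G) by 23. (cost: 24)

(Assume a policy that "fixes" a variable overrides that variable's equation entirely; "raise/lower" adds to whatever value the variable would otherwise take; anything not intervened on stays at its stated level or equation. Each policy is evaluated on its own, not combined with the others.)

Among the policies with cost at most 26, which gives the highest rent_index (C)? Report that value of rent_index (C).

Policy A (Q := 58, G − 20):
  Q = 58
  G = 40 − 20 = 20
  C = 50 − 4·58 − 4·20 = -262
Policy B (G + 23):
  Q = 14
  G = 40 + 23 = 63
  C = 50 − 4·14 − 4·63 = -258
Comparing — Policy A: C=-262, Policy B: C=-258. Highest is -258 (Policy B).

-258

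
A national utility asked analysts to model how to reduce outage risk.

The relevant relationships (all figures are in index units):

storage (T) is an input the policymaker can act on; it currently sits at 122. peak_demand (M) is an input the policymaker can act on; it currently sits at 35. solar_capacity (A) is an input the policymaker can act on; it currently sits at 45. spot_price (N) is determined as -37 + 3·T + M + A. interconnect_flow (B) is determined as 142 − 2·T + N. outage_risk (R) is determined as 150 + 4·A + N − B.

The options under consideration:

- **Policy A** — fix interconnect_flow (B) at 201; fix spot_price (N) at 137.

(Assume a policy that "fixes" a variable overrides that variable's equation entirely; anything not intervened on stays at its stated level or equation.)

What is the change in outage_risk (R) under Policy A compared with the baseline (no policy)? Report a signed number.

-166

Baseline:
  T = 122
  M = 35
  A = 45
  N = -37 + 3·122 + 35 + 45 = 409
  B = 142 − 2·122 + 409 = 307
  R = 150 + 4·45 + 409 − 307 = 432
Policy A (B := 201, N := 137):
  T = 122
  M = 35
  A = 45
  N = 137
  B = 201
  R = 150 + 4·45 + 137 − 201 = 266
Change in R: 266 − 432 = -166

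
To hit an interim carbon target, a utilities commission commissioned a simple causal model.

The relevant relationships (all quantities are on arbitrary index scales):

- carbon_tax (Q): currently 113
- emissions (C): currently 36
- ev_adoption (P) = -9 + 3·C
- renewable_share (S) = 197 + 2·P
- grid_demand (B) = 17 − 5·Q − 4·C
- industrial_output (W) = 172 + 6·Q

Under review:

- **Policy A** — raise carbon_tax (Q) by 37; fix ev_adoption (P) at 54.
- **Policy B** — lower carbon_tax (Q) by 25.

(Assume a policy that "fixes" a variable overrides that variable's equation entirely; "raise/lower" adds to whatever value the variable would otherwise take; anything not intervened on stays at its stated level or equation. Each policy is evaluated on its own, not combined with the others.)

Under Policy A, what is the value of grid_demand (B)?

-877

Policy A (Q + 37, P := 54):
  Q = 113 + 37 = 150
  C = 36
  B = 17 − 5·150 − 4·36 = -877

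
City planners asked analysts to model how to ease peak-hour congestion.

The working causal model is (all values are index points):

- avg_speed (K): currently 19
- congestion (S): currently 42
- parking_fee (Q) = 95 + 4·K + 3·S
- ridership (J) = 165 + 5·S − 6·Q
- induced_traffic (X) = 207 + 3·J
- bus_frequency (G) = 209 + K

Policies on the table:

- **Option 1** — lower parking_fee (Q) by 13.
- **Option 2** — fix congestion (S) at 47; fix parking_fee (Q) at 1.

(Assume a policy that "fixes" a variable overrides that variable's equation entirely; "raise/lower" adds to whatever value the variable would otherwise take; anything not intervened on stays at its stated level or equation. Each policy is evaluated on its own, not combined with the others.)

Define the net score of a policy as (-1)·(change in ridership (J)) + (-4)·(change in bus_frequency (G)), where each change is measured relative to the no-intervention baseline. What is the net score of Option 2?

-1801

Baseline:
  K = 19
  S = 42
  Q = 95 + 4·19 + 3·42 = 297
  J = 165 + 5·42 − 6·297 = -1407
  G = 209 + 19 = 228
Option 2 (S := 47, Q := 1):
  K = 19
  S = 47
  Q = 1
  J = 165 + 5·47 − 6·1 = 394
  G = 209 + 19 = 228
ΔJ = 394 − (-1407) = 1801; ΔG = 228 − 228 = 0
Score = (-1)·1801 + (-4)·0 = -1801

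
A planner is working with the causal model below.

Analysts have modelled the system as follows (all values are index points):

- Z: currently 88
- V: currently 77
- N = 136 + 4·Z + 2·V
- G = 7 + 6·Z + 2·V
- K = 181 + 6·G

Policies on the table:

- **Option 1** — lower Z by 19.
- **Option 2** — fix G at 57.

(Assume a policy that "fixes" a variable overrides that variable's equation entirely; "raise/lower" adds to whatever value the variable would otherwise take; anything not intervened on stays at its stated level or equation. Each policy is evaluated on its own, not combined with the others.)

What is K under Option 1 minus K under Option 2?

Option 1 (Z − 19):
  Z = 88 − 19 = 69
  V = 77
  G = 7 + 6·69 + 2·77 = 575
  K = 181 + 6·575 = 3631
Option 2 (G := 57):
  Z = 88
  V = 77
  G = 57
  K = 181 + 6·57 = 523
K: 3631 − 523 = 3108

3108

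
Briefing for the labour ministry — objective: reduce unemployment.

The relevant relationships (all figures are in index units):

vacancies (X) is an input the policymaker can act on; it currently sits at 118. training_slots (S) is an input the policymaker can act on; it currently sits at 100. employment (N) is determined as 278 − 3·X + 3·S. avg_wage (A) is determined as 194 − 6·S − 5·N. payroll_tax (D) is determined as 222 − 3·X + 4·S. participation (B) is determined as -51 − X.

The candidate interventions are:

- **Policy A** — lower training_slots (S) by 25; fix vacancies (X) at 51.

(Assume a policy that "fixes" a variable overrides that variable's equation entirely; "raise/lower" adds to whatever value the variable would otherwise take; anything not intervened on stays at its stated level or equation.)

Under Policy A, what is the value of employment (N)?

350

Policy A (S − 25, X := 51):
  X = 51
  S = 100 − 25 = 75
  N = 278 − 3·51 + 3·75 = 350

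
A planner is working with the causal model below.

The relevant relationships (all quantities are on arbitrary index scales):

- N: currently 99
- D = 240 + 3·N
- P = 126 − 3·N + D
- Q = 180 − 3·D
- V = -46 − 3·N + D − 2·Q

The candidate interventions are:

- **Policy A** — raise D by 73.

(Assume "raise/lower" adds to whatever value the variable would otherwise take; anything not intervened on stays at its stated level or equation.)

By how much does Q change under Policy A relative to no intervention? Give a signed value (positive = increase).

-219

Baseline:
  N = 99
  D = 240 + 3·99 = 537
  Q = 180 − 3·537 = -1431
Policy A (D + 73):
  N = 99
  D = 240 + 3·99 (+73 from intervention) = 610
  Q = 180 − 3·610 = -1650
Change in Q: -1650 − (-1431) = -219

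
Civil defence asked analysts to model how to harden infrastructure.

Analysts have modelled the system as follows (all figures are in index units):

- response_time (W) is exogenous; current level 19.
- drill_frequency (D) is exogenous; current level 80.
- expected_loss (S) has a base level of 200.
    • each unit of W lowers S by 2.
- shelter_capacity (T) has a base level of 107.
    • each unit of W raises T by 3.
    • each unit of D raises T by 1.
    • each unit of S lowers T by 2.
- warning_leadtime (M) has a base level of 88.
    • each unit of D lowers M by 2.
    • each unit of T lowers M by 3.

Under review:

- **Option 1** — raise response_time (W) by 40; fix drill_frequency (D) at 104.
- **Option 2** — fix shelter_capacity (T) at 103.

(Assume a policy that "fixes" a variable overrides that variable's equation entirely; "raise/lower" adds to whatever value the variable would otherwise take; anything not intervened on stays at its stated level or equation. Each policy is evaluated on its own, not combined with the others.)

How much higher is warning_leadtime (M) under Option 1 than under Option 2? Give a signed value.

-411

Option 1 (W + 40, D := 104):
  W = 19 + 40 = 59
  D = 104
  S = 200 − 2·59 = 82
  T = 107 + 3·59 + 104 − 2·82 = 224
  M = 88 − 2·104 − 3·224 = -792
Option 2 (T := 103):
  W = 19
  D = 80
  S = 200 − 2·19 = 162
  T = 103
  M = 88 − 2·80 − 3·103 = -381
M: -792 − (-381) = -411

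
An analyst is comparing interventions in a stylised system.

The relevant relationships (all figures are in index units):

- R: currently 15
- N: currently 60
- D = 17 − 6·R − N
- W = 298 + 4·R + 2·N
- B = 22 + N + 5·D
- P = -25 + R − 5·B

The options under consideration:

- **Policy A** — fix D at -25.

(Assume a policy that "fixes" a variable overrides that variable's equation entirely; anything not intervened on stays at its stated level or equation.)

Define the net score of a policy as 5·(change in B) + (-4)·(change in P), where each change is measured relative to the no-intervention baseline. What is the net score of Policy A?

Baseline:
  R = 15
  N = 60
  D = 17 − 6·15 − 60 = -133
  B = 22 + 60 + 5·(-133) = -583
  P = -25 + 15 − 5·(-583) = 2905
Policy A (D := -25):
  R = 15
  N = 60
  D = -25
  B = 22 + 60 + 5·(-25) = -43
  P = -25 + 15 − 5·(-43) = 205
ΔB = -43 − (-583) = 540; ΔP = 205 − 2905 = -2700
Score = 5·540 + (-4)·(-2700) = 13500

13500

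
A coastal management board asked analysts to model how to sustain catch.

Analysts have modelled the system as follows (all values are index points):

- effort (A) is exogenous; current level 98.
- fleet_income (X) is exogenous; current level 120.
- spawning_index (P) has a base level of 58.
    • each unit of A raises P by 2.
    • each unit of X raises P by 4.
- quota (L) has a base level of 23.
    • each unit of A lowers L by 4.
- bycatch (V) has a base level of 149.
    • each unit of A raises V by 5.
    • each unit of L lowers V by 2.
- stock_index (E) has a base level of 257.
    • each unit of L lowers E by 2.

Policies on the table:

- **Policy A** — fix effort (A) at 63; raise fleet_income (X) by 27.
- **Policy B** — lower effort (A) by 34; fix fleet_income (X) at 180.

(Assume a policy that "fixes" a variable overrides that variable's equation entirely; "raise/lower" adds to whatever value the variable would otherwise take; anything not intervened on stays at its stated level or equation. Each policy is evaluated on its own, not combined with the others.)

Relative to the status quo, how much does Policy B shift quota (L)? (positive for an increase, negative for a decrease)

Baseline:
  A = 98
  L = 23 − 4·98 = -369
Policy B (A − 34, X := 180):
  A = 98 − 34 = 64
  L = 23 − 4·64 = -233
Change in L: -233 − (-369) = 136

136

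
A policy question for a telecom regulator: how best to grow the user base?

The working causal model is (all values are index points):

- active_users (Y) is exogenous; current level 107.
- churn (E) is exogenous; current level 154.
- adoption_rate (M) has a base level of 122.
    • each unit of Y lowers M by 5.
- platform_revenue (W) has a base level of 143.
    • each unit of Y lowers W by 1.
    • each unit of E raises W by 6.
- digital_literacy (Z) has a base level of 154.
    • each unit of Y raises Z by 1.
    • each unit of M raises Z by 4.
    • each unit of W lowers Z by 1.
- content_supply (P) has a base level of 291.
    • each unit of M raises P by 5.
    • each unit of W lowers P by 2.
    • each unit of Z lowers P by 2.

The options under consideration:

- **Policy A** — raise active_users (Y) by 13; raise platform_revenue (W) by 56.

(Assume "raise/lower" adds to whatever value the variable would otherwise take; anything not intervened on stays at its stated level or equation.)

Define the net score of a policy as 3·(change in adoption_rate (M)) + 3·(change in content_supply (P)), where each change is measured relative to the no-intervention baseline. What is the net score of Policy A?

Baseline:
  Y = 107
  E = 154
  M = 122 − 5·107 = -413
  W = 143 − 107 + 6·154 = 960
  Z = 154 + 107 + 4·(-413) − 960 = -2351
  P = 291 + 5·(-413) − 2·960 − 2·(-2351) = 1008
Policy A (Y + 13, W + 56):
  Y = 107 + 13 = 120
  E = 154
  M = 122 − 5·120 = -478
  W = 143 − 120 + 6·154 (+56 from intervention) = 1003
  Z = 154 + 120 + 4·(-478) − 1003 = -2641
  P = 291 + 5·(-478) − 2·1003 − 2·(-2641) = 1177
ΔM = -478 − (-413) = -65; ΔP = 1177 − 1008 = 169
Score = 3·(-65) + 3·169 = 312

312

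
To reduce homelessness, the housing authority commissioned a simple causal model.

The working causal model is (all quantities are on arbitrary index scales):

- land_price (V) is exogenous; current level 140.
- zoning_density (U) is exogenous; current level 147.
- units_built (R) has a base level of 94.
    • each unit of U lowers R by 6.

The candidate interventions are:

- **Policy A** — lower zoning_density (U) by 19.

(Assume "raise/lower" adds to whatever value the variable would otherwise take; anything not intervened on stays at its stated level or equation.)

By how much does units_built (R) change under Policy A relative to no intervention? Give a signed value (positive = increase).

Baseline:
  U = 147
  R = 94 − 6·147 = -788
Policy A (U − 19):
  U = 147 − 19 = 128
  R = 94 − 6·128 = -674
Change in R: -674 − (-788) = 114

114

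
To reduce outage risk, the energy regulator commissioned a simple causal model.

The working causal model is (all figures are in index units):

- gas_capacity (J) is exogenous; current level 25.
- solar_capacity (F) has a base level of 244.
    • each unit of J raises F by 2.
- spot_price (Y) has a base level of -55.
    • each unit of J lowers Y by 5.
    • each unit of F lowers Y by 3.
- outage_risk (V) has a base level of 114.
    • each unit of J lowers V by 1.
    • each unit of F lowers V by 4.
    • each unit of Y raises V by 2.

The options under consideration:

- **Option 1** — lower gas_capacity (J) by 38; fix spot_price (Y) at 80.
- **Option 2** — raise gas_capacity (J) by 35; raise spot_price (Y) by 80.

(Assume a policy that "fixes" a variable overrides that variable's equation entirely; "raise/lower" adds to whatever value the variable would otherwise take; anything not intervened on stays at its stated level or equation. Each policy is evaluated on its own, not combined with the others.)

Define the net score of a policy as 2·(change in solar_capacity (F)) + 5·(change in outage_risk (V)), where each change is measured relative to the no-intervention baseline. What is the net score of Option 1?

Baseline:
  J = 25
  F = 244 + 2·25 = 294
  Y = -55 − 5·25 − 3·294 = -1062
  V = 114 − 25 − 4·294 + 2·(-1062) = -3211
Option 1 (J − 38, Y := 80):
  J = 25 − 38 = -13
  F = 244 + 2·(-13) = 218
  Y = 80
  V = 114 − (-13) − 4·218 + 2·80 = -585
ΔF = 218 − 294 = -76; ΔV = -585 − (-3211) = 2626
Score = 2·(-76) + 5·2626 = 12978

12978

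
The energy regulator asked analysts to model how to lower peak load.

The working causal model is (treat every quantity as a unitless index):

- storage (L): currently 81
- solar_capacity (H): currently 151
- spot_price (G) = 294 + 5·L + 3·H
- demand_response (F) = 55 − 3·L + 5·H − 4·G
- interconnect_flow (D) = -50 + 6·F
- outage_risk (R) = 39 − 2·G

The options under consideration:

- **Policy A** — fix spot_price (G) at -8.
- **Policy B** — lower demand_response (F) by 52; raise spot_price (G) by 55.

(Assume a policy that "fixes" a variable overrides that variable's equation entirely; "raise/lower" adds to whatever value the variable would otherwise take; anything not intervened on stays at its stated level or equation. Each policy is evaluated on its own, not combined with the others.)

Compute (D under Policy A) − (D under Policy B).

Policy A (G := -8):
  L = 81
  H = 151
  G = -8
  F = 55 − 3·81 + 5·151 − 4·(-8) = 599
  D = -50 + 6·599 = 3544
Policy B (F − 52, G + 55):
  L = 81
  H = 151
  G = 294 + 5·81 + 3·151 (+55 from intervention) = 1207
  F = 55 − 3·81 + 5·151 − 4·1207 (−52 from intervention) = -4313
  D = -50 + 6·(-4313) = -25928
D: 3544 − (-25928) = 29472

29472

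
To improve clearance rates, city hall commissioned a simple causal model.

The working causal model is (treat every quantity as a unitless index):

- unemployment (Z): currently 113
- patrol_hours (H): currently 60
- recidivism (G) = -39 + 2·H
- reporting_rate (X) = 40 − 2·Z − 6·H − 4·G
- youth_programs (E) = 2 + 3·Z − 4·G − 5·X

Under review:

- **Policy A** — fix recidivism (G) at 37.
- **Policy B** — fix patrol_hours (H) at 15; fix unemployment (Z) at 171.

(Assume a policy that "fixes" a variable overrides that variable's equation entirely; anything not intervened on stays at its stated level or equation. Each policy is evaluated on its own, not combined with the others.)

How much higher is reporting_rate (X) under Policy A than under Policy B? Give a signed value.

-338

Policy A (G := 37):
  Z = 113
  H = 60
  G = 37
  X = 40 − 2·113 − 6·60 − 4·37 = -694
Policy B (H := 15, Z := 171):
  Z = 171
  H = 15
  G = -39 + 2·15 = -9
  X = 40 − 2·171 − 6·15 − 4·(-9) = -356
X: -694 − (-356) = -338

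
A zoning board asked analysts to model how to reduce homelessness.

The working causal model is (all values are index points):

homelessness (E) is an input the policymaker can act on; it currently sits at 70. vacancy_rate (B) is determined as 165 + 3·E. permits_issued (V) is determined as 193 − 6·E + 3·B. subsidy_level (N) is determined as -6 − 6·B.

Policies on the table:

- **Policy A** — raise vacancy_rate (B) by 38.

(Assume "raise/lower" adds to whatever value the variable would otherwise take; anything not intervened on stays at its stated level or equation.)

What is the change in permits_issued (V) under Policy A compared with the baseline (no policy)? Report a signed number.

Baseline:
  E = 70
  B = 165 + 3·70 = 375
  V = 193 − 6·70 + 3·375 = 898
Policy A (B + 38):
  E = 70
  B = 165 + 3·70 (+38 from intervention) = 413
  V = 193 − 6·70 + 3·413 = 1012
Change in V: 1012 − 898 = 114

114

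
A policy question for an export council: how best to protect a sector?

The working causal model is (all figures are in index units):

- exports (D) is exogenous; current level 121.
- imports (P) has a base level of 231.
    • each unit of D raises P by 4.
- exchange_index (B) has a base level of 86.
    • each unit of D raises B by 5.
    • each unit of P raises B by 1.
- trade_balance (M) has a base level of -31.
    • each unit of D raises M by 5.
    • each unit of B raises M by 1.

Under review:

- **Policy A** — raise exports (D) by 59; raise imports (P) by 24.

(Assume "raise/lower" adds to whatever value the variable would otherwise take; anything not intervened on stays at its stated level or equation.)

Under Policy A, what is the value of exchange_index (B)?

1961

Policy A (D + 59, P + 24):
  D = 121 + 59 = 180
  P = 231 + 4·180 (+24 from intervention) = 975
  B = 86 + 5·180 + 975 = 1961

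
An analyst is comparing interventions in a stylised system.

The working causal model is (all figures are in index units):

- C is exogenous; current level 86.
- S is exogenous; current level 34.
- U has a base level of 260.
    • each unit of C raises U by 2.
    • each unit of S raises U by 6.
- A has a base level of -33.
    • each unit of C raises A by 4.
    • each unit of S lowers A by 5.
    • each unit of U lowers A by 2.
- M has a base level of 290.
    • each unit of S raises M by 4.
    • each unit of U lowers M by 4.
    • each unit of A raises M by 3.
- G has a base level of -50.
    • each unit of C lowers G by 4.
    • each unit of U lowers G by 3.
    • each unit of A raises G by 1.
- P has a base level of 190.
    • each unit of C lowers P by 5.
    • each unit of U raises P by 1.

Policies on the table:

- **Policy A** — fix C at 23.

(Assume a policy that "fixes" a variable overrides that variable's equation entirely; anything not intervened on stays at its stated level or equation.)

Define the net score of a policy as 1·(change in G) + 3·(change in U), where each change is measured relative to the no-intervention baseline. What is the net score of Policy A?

Baseline:
  C = 86
  S = 34
  U = 260 + 2·86 + 6·34 = 636
  A = -33 + 4·86 − 5·34 − 2·636 = -1131
  G = -50 − 4·86 − 3·636 + (-1131) = -3433
Policy A (C := 23):
  C = 23
  S = 34
  U = 260 + 2·23 + 6·34 = 510
  A = -33 + 4·23 − 5·34 − 2·510 = -1131
  G = -50 − 4·23 − 3·510 + (-1131) = -2803
ΔG = -2803 − (-3433) = 630; ΔU = 510 − 636 = -126
Score = 1·630 + 3·(-126) = 252

252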